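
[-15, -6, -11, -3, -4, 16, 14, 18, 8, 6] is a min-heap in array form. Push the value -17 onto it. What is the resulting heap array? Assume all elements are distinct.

append -17 at index 10 → [-15, -6, -11, -3, -4, 16, 14, 18, 8, 6, -17]
-17 < parent -4 at index 4, swap → [-15, -6, -11, -3, -17, 16, 14, 18, 8, 6, -4]
-17 < parent -6 at index 1, swap → [-15, -17, -11, -3, -6, 16, 14, 18, 8, 6, -4]
-17 < parent -15 at index 0, swap → [-17, -15, -11, -3, -6, 16, 14, 18, 8, 6, -4]

[-17, -15, -11, -3, -6, 16, 14, 18, 8, 6, -4]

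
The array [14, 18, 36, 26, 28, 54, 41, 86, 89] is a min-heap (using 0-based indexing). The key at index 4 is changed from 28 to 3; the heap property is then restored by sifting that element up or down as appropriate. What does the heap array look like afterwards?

set index 4 from 28 to 3 → [14, 18, 36, 26, 3, 54, 41, 86, 89]
3 < parent 18 at index 1, swap → [14, 3, 36, 26, 18, 54, 41, 86, 89]
3 < parent 14 at index 0, swap → [3, 14, 36, 26, 18, 54, 41, 86, 89]

[3, 14, 36, 26, 18, 54, 41, 86, 89]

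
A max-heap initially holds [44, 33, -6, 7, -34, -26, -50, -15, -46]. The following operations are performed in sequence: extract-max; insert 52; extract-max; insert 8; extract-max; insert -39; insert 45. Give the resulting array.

[45, 8, -6, -15, 7, -26, -50, -46, -39, -34]

extract-max → returns 44:
  remove root 44; move last element -46 to root → [-46, 33, -6, 7, -34, -26, -50, -15]
  -46 vs larger child 33 at index 1, swap → [33, -46, -6, 7, -34, -26, -50, -15]
  -46 vs larger child 7 at index 3, swap → [33, 7, -6, -46, -34, -26, -50, -15]
  -46 vs only child -15 at index 7, swap → [33, 7, -6, -15, -34, -26, -50, -46]
insert 52:
  append 52 at index 8 → [33, 7, -6, -15, -34, -26, -50, -46, 52]
  52 > parent -15 at index 3, swap → [33, 7, -6, 52, -34, -26, -50, -46, -15]
  52 > parent 7 at index 1, swap → [33, 52, -6, 7, -34, -26, -50, -46, -15]
  52 > parent 33 at index 0, swap → [52, 33, -6, 7, -34, -26, -50, -46, -15]
extract-max → returns 52:
  remove root 52; move last element -15 to root → [-15, 33, -6, 7, -34, -26, -50, -46]
  -15 vs larger child 33 at index 1, swap → [33, -15, -6, 7, -34, -26, -50, -46]
  -15 vs larger child 7 at index 3, swap → [33, 7, -6, -15, -34, -26, -50, -46]
insert 8:
  append 8 at index 8 → [33, 7, -6, -15, -34, -26, -50, -46, 8]
  8 > parent -15 at index 3, swap → [33, 7, -6, 8, -34, -26, -50, -46, -15]
  8 > parent 7 at index 1, swap → [33, 8, -6, 7, -34, -26, -50, -46, -15]
extract-max → returns 33:
  remove root 33; move last element -15 to root → [-15, 8, -6, 7, -34, -26, -50, -46]
  -15 vs larger child 8 at index 1, swap → [8, -15, -6, 7, -34, -26, -50, -46]
  -15 vs larger child 7 at index 3, swap → [8, 7, -6, -15, -34, -26, -50, -46]
insert -39:
  append -39 at index 8 → [8, 7, -6, -15, -34, -26, -50, -46, -39] (no swap needed)
insert 45:
  append 45 at index 9 → [8, 7, -6, -15, -34, -26, -50, -46, -39, 45]
  45 > parent -34 at index 4, swap → [8, 7, -6, -15, 45, -26, -50, -46, -39, -34]
  45 > parent 7 at index 1, swap → [8, 45, -6, -15, 7, -26, -50, -46, -39, -34]
  45 > parent 8 at index 0, swap → [45, 8, -6, -15, 7, -26, -50, -46, -39, -34]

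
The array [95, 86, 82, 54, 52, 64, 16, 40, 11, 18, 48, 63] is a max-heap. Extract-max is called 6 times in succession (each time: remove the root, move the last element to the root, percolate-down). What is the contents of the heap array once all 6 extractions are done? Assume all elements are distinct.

[52, 40, 48, 16, 11, 18]

extract-max #1 returns 95:
  remove root 95; move last element 63 to root → [63, 86, 82, 54, 52, 64, 16, 40, 11, 18, 48]
  63 vs larger child 86 at index 1, swap → [86, 63, 82, 54, 52, 64, 16, 40, 11, 18, 48]
extract-max #2 returns 86:
  remove root 86; move last element 48 to root → [48, 63, 82, 54, 52, 64, 16, 40, 11, 18]
  48 vs larger child 82 at index 2, swap → [82, 63, 48, 54, 52, 64, 16, 40, 11, 18]
  48 vs larger child 64 at index 5, swap → [82, 63, 64, 54, 52, 48, 16, 40, 11, 18]
extract-max #3 returns 82:
  remove root 82; move last element 18 to root → [18, 63, 64, 54, 52, 48, 16, 40, 11]
  18 vs larger child 64 at index 2, swap → [64, 63, 18, 54, 52, 48, 16, 40, 11]
  18 vs larger child 48 at index 5, swap → [64, 63, 48, 54, 52, 18, 16, 40, 11]
extract-max #4 returns 64:
  remove root 64; move last element 11 to root → [11, 63, 48, 54, 52, 18, 16, 40]
  11 vs larger child 63 at index 1, swap → [63, 11, 48, 54, 52, 18, 16, 40]
  11 vs larger child 54 at index 3, swap → [63, 54, 48, 11, 52, 18, 16, 40]
  11 vs only child 40 at index 7, swap → [63, 54, 48, 40, 52, 18, 16, 11]
extract-max #5 returns 63:
  remove root 63; move last element 11 to root → [11, 54, 48, 40, 52, 18, 16]
  11 vs larger child 54 at index 1, swap → [54, 11, 48, 40, 52, 18, 16]
  11 vs larger child 52 at index 4, swap → [54, 52, 48, 40, 11, 18, 16]
extract-max #6 returns 54:
  remove root 54; move last element 16 to root → [16, 52, 48, 40, 11, 18]
  16 vs larger child 52 at index 1, swap → [52, 16, 48, 40, 11, 18]
  16 vs larger child 40 at index 3, swap → [52, 40, 48, 16, 11, 18]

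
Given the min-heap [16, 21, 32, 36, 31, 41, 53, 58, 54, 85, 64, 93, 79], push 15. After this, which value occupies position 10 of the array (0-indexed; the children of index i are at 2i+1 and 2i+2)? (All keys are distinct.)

64

append 15 at index 13 → [16, 21, 32, 36, 31, 41, 53, 58, 54, 85, 64, 93, 79, 15]
15 < parent 53 at index 6, swap → [16, 21, 32, 36, 31, 41, 15, 58, 54, 85, 64, 93, 79, 53]
15 < parent 32 at index 2, swap → [16, 21, 15, 36, 31, 41, 32, 58, 54, 85, 64, 93, 79, 53]
15 < parent 16 at index 0, swap → [15, 21, 16, 36, 31, 41, 32, 58, 54, 85, 64, 93, 79, 53]
resulting array: [15, 21, 16, 36, 31, 41, 32, 58, 54, 85, 64, 93, 79, 53]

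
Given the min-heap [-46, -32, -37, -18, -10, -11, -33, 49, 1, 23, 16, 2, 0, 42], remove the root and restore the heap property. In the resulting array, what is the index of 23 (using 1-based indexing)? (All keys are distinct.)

remove root -46; move last element 42 to root → [42, -32, -37, -18, -10, -11, -33, 49, 1, 23, 16, 2, 0]
42 vs smaller child -37 at index 3, swap → [-37, -32, 42, -18, -10, -11, -33, 49, 1, 23, 16, 2, 0]
42 vs smaller child -33 at index 7, swap → [-37, -32, -33, -18, -10, -11, 42, 49, 1, 23, 16, 2, 0]
resulting array: [-37, -32, -33, -18, -10, -11, 42, 49, 1, 23, 16, 2, 0]

10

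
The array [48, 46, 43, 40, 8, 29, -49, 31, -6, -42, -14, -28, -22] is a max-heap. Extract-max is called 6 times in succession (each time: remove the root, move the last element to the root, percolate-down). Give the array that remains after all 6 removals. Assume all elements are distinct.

[8, -6, -14, -22, -42, -28, -49]

extract-max #1 returns 48:
  remove root 48; move last element -22 to root → [-22, 46, 43, 40, 8, 29, -49, 31, -6, -42, -14, -28]
  -22 vs larger child 46 at index 1, swap → [46, -22, 43, 40, 8, 29, -49, 31, -6, -42, -14, -28]
  -22 vs larger child 40 at index 3, swap → [46, 40, 43, -22, 8, 29, -49, 31, -6, -42, -14, -28]
  -22 vs larger child 31 at index 7, swap → [46, 40, 43, 31, 8, 29, -49, -22, -6, -42, -14, -28]
extract-max #2 returns 46:
  remove root 46; move last element -28 to root → [-28, 40, 43, 31, 8, 29, -49, -22, -6, -42, -14]
  -28 vs larger child 43 at index 2, swap → [43, 40, -28, 31, 8, 29, -49, -22, -6, -42, -14]
  -28 vs larger child 29 at index 5, swap → [43, 40, 29, 31, 8, -28, -49, -22, -6, -42, -14]
extract-max #3 returns 43:
  remove root 43; move last element -14 to root → [-14, 40, 29, 31, 8, -28, -49, -22, -6, -42]
  -14 vs larger child 40 at index 1, swap → [40, -14, 29, 31, 8, -28, -49, -22, -6, -42]
  -14 vs larger child 31 at index 3, swap → [40, 31, 29, -14, 8, -28, -49, -22, -6, -42]
  -14 vs larger child -6 at index 8, swap → [40, 31, 29, -6, 8, -28, -49, -22, -14, -42]
extract-max #4 returns 40:
  remove root 40; move last element -42 to root → [-42, 31, 29, -6, 8, -28, -49, -22, -14]
  -42 vs larger child 31 at index 1, swap → [31, -42, 29, -6, 8, -28, -49, -22, -14]
  -42 vs larger child 8 at index 4, swap → [31, 8, 29, -6, -42, -28, -49, -22, -14]
extract-max #5 returns 31:
  remove root 31; move last element -14 to root → [-14, 8, 29, -6, -42, -28, -49, -22]
  -14 vs larger child 29 at index 2, swap → [29, 8, -14, -6, -42, -28, -49, -22]
extract-max #6 returns 29:
  remove root 29; move last element -22 to root → [-22, 8, -14, -6, -42, -28, -49]
  -22 vs larger child 8 at index 1, swap → [8, -22, -14, -6, -42, -28, -49]
  -22 vs larger child -6 at index 3, swap → [8, -6, -14, -22, -42, -28, -49]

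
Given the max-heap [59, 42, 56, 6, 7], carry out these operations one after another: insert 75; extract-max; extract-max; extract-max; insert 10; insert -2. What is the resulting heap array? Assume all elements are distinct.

insert 75:
  append 75 at index 5 → [59, 42, 56, 6, 7, 75]
  75 > parent 56 at index 2, swap → [59, 42, 75, 6, 7, 56]
  75 > parent 59 at index 0, swap → [75, 42, 59, 6, 7, 56]
extract-max → returns 75:
  remove root 75; move last element 56 to root → [56, 42, 59, 6, 7]
  56 vs larger child 59 at index 2, swap → [59, 42, 56, 6, 7]
extract-max → returns 59:
  remove root 59; move last element 7 to root → [7, 42, 56, 6]
  7 vs larger child 56 at index 2, swap → [56, 42, 7, 6]
extract-max → returns 56:
  remove root 56; move last element 6 to root → [6, 42, 7]
  6 vs larger child 42 at index 1, swap → [42, 6, 7]
insert 10:
  append 10 at index 3 → [42, 6, 7, 10]
  10 > parent 6 at index 1, swap → [42, 10, 7, 6]
insert -2:
  append -2 at index 4 → [42, 10, 7, 6, -2] (no swap needed)

[42, 10, 7, 6, -2]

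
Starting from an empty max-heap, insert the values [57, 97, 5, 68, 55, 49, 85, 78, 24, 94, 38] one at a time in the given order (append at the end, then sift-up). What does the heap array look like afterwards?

[97, 94, 85, 68, 78, 5, 49, 57, 24, 55, 38]

Insert 57:
  append 57 at index 0 → [57] (no swap needed)
Insert 97:
  append 97 at index 1 → [57, 97]
  97 > parent 57 at index 0, swap → [97, 57]
Insert 5:
  append 5 at index 2 → [97, 57, 5] (no swap needed)
Insert 68:
  append 68 at index 3 → [97, 57, 5, 68]
  68 > parent 57 at index 1, swap → [97, 68, 5, 57]
Insert 55:
  append 55 at index 4 → [97, 68, 5, 57, 55] (no swap needed)
Insert 49:
  append 49 at index 5 → [97, 68, 5, 57, 55, 49]
  49 > parent 5 at index 2, swap → [97, 68, 49, 57, 55, 5]
Insert 85:
  append 85 at index 6 → [97, 68, 49, 57, 55, 5, 85]
  85 > parent 49 at index 2, swap → [97, 68, 85, 57, 55, 5, 49]
Insert 78:
  append 78 at index 7 → [97, 68, 85, 57, 55, 5, 49, 78]
  78 > parent 57 at index 3, swap → [97, 68, 85, 78, 55, 5, 49, 57]
  78 > parent 68 at index 1, swap → [97, 78, 85, 68, 55, 5, 49, 57]
Insert 24:
  append 24 at index 8 → [97, 78, 85, 68, 55, 5, 49, 57, 24] (no swap needed)
Insert 94:
  append 94 at index 9 → [97, 78, 85, 68, 55, 5, 49, 57, 24, 94]
  94 > parent 55 at index 4, swap → [97, 78, 85, 68, 94, 5, 49, 57, 24, 55]
  94 > parent 78 at index 1, swap → [97, 94, 85, 68, 78, 5, 49, 57, 24, 55]
Insert 38:
  append 38 at index 10 → [97, 94, 85, 68, 78, 5, 49, 57, 24, 55, 38] (no swap needed)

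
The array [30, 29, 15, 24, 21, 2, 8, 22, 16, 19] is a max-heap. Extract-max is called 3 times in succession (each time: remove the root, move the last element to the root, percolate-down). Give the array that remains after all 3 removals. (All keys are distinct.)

extract-max #1 returns 30:
  remove root 30; move last element 19 to root → [19, 29, 15, 24, 21, 2, 8, 22, 16]
  19 vs larger child 29 at index 1, swap → [29, 19, 15, 24, 21, 2, 8, 22, 16]
  19 vs larger child 24 at index 3, swap → [29, 24, 15, 19, 21, 2, 8, 22, 16]
  19 vs larger child 22 at index 7, swap → [29, 24, 15, 22, 21, 2, 8, 19, 16]
extract-max #2 returns 29:
  remove root 29; move last element 16 to root → [16, 24, 15, 22, 21, 2, 8, 19]
  16 vs larger child 24 at index 1, swap → [24, 16, 15, 22, 21, 2, 8, 19]
  16 vs larger child 22 at index 3, swap → [24, 22, 15, 16, 21, 2, 8, 19]
  16 vs only child 19 at index 7, swap → [24, 22, 15, 19, 21, 2, 8, 16]
extract-max #3 returns 24:
  remove root 24; move last element 16 to root → [16, 22, 15, 19, 21, 2, 8]
  16 vs larger child 22 at index 1, swap → [22, 16, 15, 19, 21, 2, 8]
  16 vs larger child 21 at index 4, swap → [22, 21, 15, 19, 16, 2, 8]

[22, 21, 15, 19, 16, 2, 8]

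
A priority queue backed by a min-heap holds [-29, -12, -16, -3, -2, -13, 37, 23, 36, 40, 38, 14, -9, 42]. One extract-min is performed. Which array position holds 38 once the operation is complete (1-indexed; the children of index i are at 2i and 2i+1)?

remove root -29; move last element 42 to root → [42, -12, -16, -3, -2, -13, 37, 23, 36, 40, 38, 14, -9]
42 vs smaller child -16 at index 3, swap → [-16, -12, 42, -3, -2, -13, 37, 23, 36, 40, 38, 14, -9]
42 vs smaller child -13 at index 6, swap → [-16, -12, -13, -3, -2, 42, 37, 23, 36, 40, 38, 14, -9]
42 vs smaller child -9 at index 13, swap → [-16, -12, -13, -3, -2, -9, 37, 23, 36, 40, 38, 14, 42]
resulting array: [-16, -12, -13, -3, -2, -9, 37, 23, 36, 40, 38, 14, 42]

11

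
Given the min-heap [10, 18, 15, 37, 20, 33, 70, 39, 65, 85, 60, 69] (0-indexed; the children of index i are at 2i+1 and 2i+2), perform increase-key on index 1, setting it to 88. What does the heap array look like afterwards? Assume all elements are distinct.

[10, 20, 15, 37, 60, 33, 70, 39, 65, 85, 88, 69]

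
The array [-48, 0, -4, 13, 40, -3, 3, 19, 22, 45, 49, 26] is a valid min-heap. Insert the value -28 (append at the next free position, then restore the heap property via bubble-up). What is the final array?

[-48, 0, -28, 13, 40, -4, 3, 19, 22, 45, 49, 26, -3]

append -28 at index 12 → [-48, 0, -4, 13, 40, -3, 3, 19, 22, 45, 49, 26, -28]
-28 < parent -3 at index 5, swap → [-48, 0, -4, 13, 40, -28, 3, 19, 22, 45, 49, 26, -3]
-28 < parent -4 at index 2, swap → [-48, 0, -28, 13, 40, -4, 3, 19, 22, 45, 49, 26, -3]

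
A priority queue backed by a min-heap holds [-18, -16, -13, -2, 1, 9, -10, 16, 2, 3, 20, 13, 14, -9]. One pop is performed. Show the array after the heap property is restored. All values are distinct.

remove root -18; move last element -9 to root → [-9, -16, -13, -2, 1, 9, -10, 16, 2, 3, 20, 13, 14]
-9 vs smaller child -16 at index 1, swap → [-16, -9, -13, -2, 1, 9, -10, 16, 2, 3, 20, 13, 14]

[-16, -9, -13, -2, 1, 9, -10, 16, 2, 3, 20, 13, 14]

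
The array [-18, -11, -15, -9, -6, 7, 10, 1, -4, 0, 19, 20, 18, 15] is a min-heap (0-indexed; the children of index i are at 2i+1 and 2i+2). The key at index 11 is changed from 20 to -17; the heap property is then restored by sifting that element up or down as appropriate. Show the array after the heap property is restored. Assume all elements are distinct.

[-18, -11, -17, -9, -6, -15, 10, 1, -4, 0, 19, 7, 18, 15]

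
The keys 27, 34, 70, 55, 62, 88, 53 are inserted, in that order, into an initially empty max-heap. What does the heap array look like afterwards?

[88, 62, 70, 27, 55, 34, 53]

Insert 27:
  append 27 at index 0 → [27] (no swap needed)
Insert 34:
  append 34 at index 1 → [27, 34]
  34 > parent 27 at index 0, swap → [34, 27]
Insert 70:
  append 70 at index 2 → [34, 27, 70]
  70 > parent 34 at index 0, swap → [70, 27, 34]
Insert 55:
  append 55 at index 3 → [70, 27, 34, 55]
  55 > parent 27 at index 1, swap → [70, 55, 34, 27]
Insert 62:
  append 62 at index 4 → [70, 55, 34, 27, 62]
  62 > parent 55 at index 1, swap → [70, 62, 34, 27, 55]
Insert 88:
  append 88 at index 5 → [70, 62, 34, 27, 55, 88]
  88 > parent 34 at index 2, swap → [70, 62, 88, 27, 55, 34]
  88 > parent 70 at index 0, swap → [88, 62, 70, 27, 55, 34]
Insert 53:
  append 53 at index 6 → [88, 62, 70, 27, 55, 34, 53] (no swap needed)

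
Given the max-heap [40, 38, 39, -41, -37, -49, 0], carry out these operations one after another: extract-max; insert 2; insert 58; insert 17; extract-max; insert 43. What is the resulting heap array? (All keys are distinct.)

extract-max → returns 40:
  remove root 40; move last element 0 to root → [0, 38, 39, -41, -37, -49]
  0 vs larger child 39 at index 2, swap → [39, 38, 0, -41, -37, -49]
insert 2:
  append 2 at index 6 → [39, 38, 0, -41, -37, -49, 2]
  2 > parent 0 at index 2, swap → [39, 38, 2, -41, -37, -49, 0]
insert 58:
  append 58 at index 7 → [39, 38, 2, -41, -37, -49, 0, 58]
  58 > parent -41 at index 3, swap → [39, 38, 2, 58, -37, -49, 0, -41]
  58 > parent 38 at index 1, swap → [39, 58, 2, 38, -37, -49, 0, -41]
  58 > parent 39 at index 0, swap → [58, 39, 2, 38, -37, -49, 0, -41]
insert 17:
  append 17 at index 8 → [58, 39, 2, 38, -37, -49, 0, -41, 17] (no swap needed)
extract-max → returns 58:
  remove root 58; move last element 17 to root → [17, 39, 2, 38, -37, -49, 0, -41]
  17 vs larger child 39 at index 1, swap → [39, 17, 2, 38, -37, -49, 0, -41]
  17 vs larger child 38 at index 3, swap → [39, 38, 2, 17, -37, -49, 0, -41]
insert 43:
  append 43 at index 8 → [39, 38, 2, 17, -37, -49, 0, -41, 43]
  43 > parent 17 at index 3, swap → [39, 38, 2, 43, -37, -49, 0, -41, 17]
  43 > parent 38 at index 1, swap → [39, 43, 2, 38, -37, -49, 0, -41, 17]
  43 > parent 39 at index 0, swap → [43, 39, 2, 38, -37, -49, 0, -41, 17]

[43, 39, 2, 38, -37, -49, 0, -41, 17]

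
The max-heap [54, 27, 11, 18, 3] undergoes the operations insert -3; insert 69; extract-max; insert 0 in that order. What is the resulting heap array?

[54, 27, 11, 18, 3, -3, 0]

insert -3:
  append -3 at index 5 → [54, 27, 11, 18, 3, -3] (no swap needed)
insert 69:
  append 69 at index 6 → [54, 27, 11, 18, 3, -3, 69]
  69 > parent 11 at index 2, swap → [54, 27, 69, 18, 3, -3, 11]
  69 > parent 54 at index 0, swap → [69, 27, 54, 18, 3, -3, 11]
extract-max → returns 69:
  remove root 69; move last element 11 to root → [11, 27, 54, 18, 3, -3]
  11 vs larger child 54 at index 2, swap → [54, 27, 11, 18, 3, -3]
insert 0:
  append 0 at index 6 → [54, 27, 11, 18, 3, -3, 0] (no swap needed)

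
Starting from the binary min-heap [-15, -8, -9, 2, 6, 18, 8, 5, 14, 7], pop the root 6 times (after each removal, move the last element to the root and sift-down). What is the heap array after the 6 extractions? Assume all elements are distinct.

extract-min #1 returns -15:
  remove root -15; move last element 7 to root → [7, -8, -9, 2, 6, 18, 8, 5, 14]
  7 vs smaller child -9 at index 2, swap → [-9, -8, 7, 2, 6, 18, 8, 5, 14]
extract-min #2 returns -9:
  remove root -9; move last element 14 to root → [14, -8, 7, 2, 6, 18, 8, 5]
  14 vs smaller child -8 at index 1, swap → [-8, 14, 7, 2, 6, 18, 8, 5]
  14 vs smaller child 2 at index 3, swap → [-8, 2, 7, 14, 6, 18, 8, 5]
  14 vs only child 5 at index 7, swap → [-8, 2, 7, 5, 6, 18, 8, 14]
extract-min #3 returns -8:
  remove root -8; move last element 14 to root → [14, 2, 7, 5, 6, 18, 8]
  14 vs smaller child 2 at index 1, swap → [2, 14, 7, 5, 6, 18, 8]
  14 vs smaller child 5 at index 3, swap → [2, 5, 7, 14, 6, 18, 8]
extract-min #4 returns 2:
  remove root 2; move last element 8 to root → [8, 5, 7, 14, 6, 18]
  8 vs smaller child 5 at index 1, swap → [5, 8, 7, 14, 6, 18]
  8 vs smaller child 6 at index 4, swap → [5, 6, 7, 14, 8, 18]
extract-min #5 returns 5:
  remove root 5; move last element 18 to root → [18, 6, 7, 14, 8]
  18 vs smaller child 6 at index 1, swap → [6, 18, 7, 14, 8]
  18 vs smaller child 8 at index 4, swap → [6, 8, 7, 14, 18]
extract-min #6 returns 6:
  remove root 6; move last element 18 to root → [18, 8, 7, 14]
  18 vs smaller child 7 at index 2, swap → [7, 8, 18, 14]

[7, 8, 18, 14]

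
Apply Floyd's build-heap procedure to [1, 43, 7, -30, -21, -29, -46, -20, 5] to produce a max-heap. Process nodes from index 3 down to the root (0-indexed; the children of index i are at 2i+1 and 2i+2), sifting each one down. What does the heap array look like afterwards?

[43, 5, 7, 1, -21, -29, -46, -20, -30]

sift down from index 3:
  -30 vs larger child 5 at index 8, swap → [1, 43, 7, 5, -21, -29, -46, -20, -30]
sift down from index 2: already satisfies heap property
sift down from index 1: already satisfies heap property
sift down from index 0:
  1 vs larger child 43 at index 1, swap → [43, 1, 7, 5, -21, -29, -46, -20, -30]
  1 vs larger child 5 at index 3, swap → [43, 5, 7, 1, -21, -29, -46, -20, -30]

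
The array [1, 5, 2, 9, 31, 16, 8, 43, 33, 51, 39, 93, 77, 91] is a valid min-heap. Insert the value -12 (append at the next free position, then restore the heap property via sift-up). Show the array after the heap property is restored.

append -12 at index 14 → [1, 5, 2, 9, 31, 16, 8, 43, 33, 51, 39, 93, 77, 91, -12]
-12 < parent 8 at index 6, swap → [1, 5, 2, 9, 31, 16, -12, 43, 33, 51, 39, 93, 77, 91, 8]
-12 < parent 2 at index 2, swap → [1, 5, -12, 9, 31, 16, 2, 43, 33, 51, 39, 93, 77, 91, 8]
-12 < parent 1 at index 0, swap → [-12, 5, 1, 9, 31, 16, 2, 43, 33, 51, 39, 93, 77, 91, 8]

[-12, 5, 1, 9, 31, 16, 2, 43, 33, 51, 39, 93, 77, 91, 8]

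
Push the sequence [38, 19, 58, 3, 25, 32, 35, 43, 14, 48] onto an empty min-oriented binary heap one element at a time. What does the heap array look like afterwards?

[3, 14, 32, 19, 25, 58, 35, 43, 38, 48]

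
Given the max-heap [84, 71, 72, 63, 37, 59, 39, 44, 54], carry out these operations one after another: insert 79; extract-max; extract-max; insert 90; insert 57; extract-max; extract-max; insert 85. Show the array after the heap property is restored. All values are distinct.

insert 79:
  append 79 at index 9 → [84, 71, 72, 63, 37, 59, 39, 44, 54, 79]
  79 > parent 37 at index 4, swap → [84, 71, 72, 63, 79, 59, 39, 44, 54, 37]
  79 > parent 71 at index 1, swap → [84, 79, 72, 63, 71, 59, 39, 44, 54, 37]
extract-max → returns 84:
  remove root 84; move last element 37 to root → [37, 79, 72, 63, 71, 59, 39, 44, 54]
  37 vs larger child 79 at index 1, swap → [79, 37, 72, 63, 71, 59, 39, 44, 54]
  37 vs larger child 71 at index 4, swap → [79, 71, 72, 63, 37, 59, 39, 44, 54]
extract-max → returns 79:
  remove root 79; move last element 54 to root → [54, 71, 72, 63, 37, 59, 39, 44]
  54 vs larger child 72 at index 2, swap → [72, 71, 54, 63, 37, 59, 39, 44]
  54 vs larger child 59 at index 5, swap → [72, 71, 59, 63, 37, 54, 39, 44]
insert 90:
  append 90 at index 8 → [72, 71, 59, 63, 37, 54, 39, 44, 90]
  90 > parent 63 at index 3, swap → [72, 71, 59, 90, 37, 54, 39, 44, 63]
  90 > parent 71 at index 1, swap → [72, 90, 59, 71, 37, 54, 39, 44, 63]
  90 > parent 72 at index 0, swap → [90, 72, 59, 71, 37, 54, 39, 44, 63]
insert 57:
  append 57 at index 9 → [90, 72, 59, 71, 37, 54, 39, 44, 63, 57]
  57 > parent 37 at index 4, swap → [90, 72, 59, 71, 57, 54, 39, 44, 63, 37]
extract-max → returns 90:
  remove root 90; move last element 37 to root → [37, 72, 59, 71, 57, 54, 39, 44, 63]
  37 vs larger child 72 at index 1, swap → [72, 37, 59, 71, 57, 54, 39, 44, 63]
  37 vs larger child 71 at index 3, swap → [72, 71, 59, 37, 57, 54, 39, 44, 63]
  37 vs larger child 63 at index 8, swap → [72, 71, 59, 63, 57, 54, 39, 44, 37]
extract-max → returns 72:
  remove root 72; move last element 37 to root → [37, 71, 59, 63, 57, 54, 39, 44]
  37 vs larger child 71 at index 1, swap → [71, 37, 59, 63, 57, 54, 39, 44]
  37 vs larger child 63 at index 3, swap → [71, 63, 59, 37, 57, 54, 39, 44]
  37 vs only child 44 at index 7, swap → [71, 63, 59, 44, 57, 54, 39, 37]
insert 85:
  append 85 at index 8 → [71, 63, 59, 44, 57, 54, 39, 37, 85]
  85 > parent 44 at index 3, swap → [71, 63, 59, 85, 57, 54, 39, 37, 44]
  85 > parent 63 at index 1, swap → [71, 85, 59, 63, 57, 54, 39, 37, 44]
  85 > parent 71 at index 0, swap → [85, 71, 59, 63, 57, 54, 39, 37, 44]

[85, 71, 59, 63, 57, 54, 39, 37, 44]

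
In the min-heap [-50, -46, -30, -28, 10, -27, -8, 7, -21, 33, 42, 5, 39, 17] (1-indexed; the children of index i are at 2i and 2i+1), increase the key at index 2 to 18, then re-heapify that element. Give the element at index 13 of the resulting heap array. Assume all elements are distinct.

39

set index 2 from -46 to 18 → [-50, 18, -30, -28, 10, -27, -8, 7, -21, 33, 42, 5, 39, 17]
18 vs smaller child -28 at index 4, swap → [-50, -28, -30, 18, 10, -27, -8, 7, -21, 33, 42, 5, 39, 17]
18 vs smaller child -21 at index 9, swap → [-50, -28, -30, -21, 10, -27, -8, 7, 18, 33, 42, 5, 39, 17]
resulting array: [-50, -28, -30, -21, 10, -27, -8, 7, 18, 33, 42, 5, 39, 17]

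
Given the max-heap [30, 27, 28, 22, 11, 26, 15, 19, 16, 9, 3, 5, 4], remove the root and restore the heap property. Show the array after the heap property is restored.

[28, 27, 26, 22, 11, 5, 15, 19, 16, 9, 3, 4]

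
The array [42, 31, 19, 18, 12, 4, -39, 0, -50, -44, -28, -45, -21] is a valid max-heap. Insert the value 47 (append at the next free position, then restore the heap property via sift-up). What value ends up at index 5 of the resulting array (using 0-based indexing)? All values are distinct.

4

append 47 at index 13 → [42, 31, 19, 18, 12, 4, -39, 0, -50, -44, -28, -45, -21, 47]
47 > parent -39 at index 6, swap → [42, 31, 19, 18, 12, 4, 47, 0, -50, -44, -28, -45, -21, -39]
47 > parent 19 at index 2, swap → [42, 31, 47, 18, 12, 4, 19, 0, -50, -44, -28, -45, -21, -39]
47 > parent 42 at index 0, swap → [47, 31, 42, 18, 12, 4, 19, 0, -50, -44, -28, -45, -21, -39]
resulting array: [47, 31, 42, 18, 12, 4, 19, 0, -50, -44, -28, -45, -21, -39]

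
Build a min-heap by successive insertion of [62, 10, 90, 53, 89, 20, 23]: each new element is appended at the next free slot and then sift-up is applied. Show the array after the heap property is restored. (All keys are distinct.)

[10, 53, 20, 62, 89, 90, 23]

Insert 62:
  append 62 at index 0 → [62] (no swap needed)
Insert 10:
  append 10 at index 1 → [62, 10]
  10 < parent 62 at index 0, swap → [10, 62]
Insert 90:
  append 90 at index 2 → [10, 62, 90] (no swap needed)
Insert 53:
  append 53 at index 3 → [10, 62, 90, 53]
  53 < parent 62 at index 1, swap → [10, 53, 90, 62]
Insert 89:
  append 89 at index 4 → [10, 53, 90, 62, 89] (no swap needed)
Insert 20:
  append 20 at index 5 → [10, 53, 90, 62, 89, 20]
  20 < parent 90 at index 2, swap → [10, 53, 20, 62, 89, 90]
Insert 23:
  append 23 at index 6 → [10, 53, 20, 62, 89, 90, 23] (no swap needed)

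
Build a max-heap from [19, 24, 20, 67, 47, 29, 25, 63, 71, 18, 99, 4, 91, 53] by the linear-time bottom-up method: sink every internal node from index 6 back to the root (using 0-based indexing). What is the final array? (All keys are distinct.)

[99, 71, 91, 67, 47, 29, 53, 63, 19, 18, 24, 4, 20, 25]

sift down from index 6:
  25 vs only child 53 at index 13, swap → [19, 24, 20, 67, 47, 29, 53, 63, 71, 18, 99, 4, 91, 25]
sift down from index 5:
  29 vs larger child 91 at index 12, swap → [19, 24, 20, 67, 47, 91, 53, 63, 71, 18, 99, 4, 29, 25]
sift down from index 4:
  47 vs larger child 99 at index 10, swap → [19, 24, 20, 67, 99, 91, 53, 63, 71, 18, 47, 4, 29, 25]
sift down from index 3:
  67 vs larger child 71 at index 8, swap → [19, 24, 20, 71, 99, 91, 53, 63, 67, 18, 47, 4, 29, 25]
sift down from index 2:
  20 vs larger child 91 at index 5, swap → [19, 24, 91, 71, 99, 20, 53, 63, 67, 18, 47, 4, 29, 25]
  20 vs larger child 29 at index 12, swap → [19, 24, 91, 71, 99, 29, 53, 63, 67, 18, 47, 4, 20, 25]
sift down from index 1:
  24 vs larger child 99 at index 4, swap → [19, 99, 91, 71, 24, 29, 53, 63, 67, 18, 47, 4, 20, 25]
  24 vs larger child 47 at index 10, swap → [19, 99, 91, 71, 47, 29, 53, 63, 67, 18, 24, 4, 20, 25]
sift down from index 0:
  19 vs larger child 99 at index 1, swap → [99, 19, 91, 71, 47, 29, 53, 63, 67, 18, 24, 4, 20, 25]
  19 vs larger child 71 at index 3, swap → [99, 71, 91, 19, 47, 29, 53, 63, 67, 18, 24, 4, 20, 25]
  19 vs larger child 67 at index 8, swap → [99, 71, 91, 67, 47, 29, 53, 63, 19, 18, 24, 4, 20, 25]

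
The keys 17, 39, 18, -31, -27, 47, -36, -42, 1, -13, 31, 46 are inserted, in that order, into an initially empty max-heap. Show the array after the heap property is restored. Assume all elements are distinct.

[47, 31, 46, 1, 17, 39, -36, -42, -31, -27, -13, 18]

Insert 17:
  append 17 at index 0 → [17] (no swap needed)
Insert 39:
  append 39 at index 1 → [17, 39]
  39 > parent 17 at index 0, swap → [39, 17]
Insert 18:
  append 18 at index 2 → [39, 17, 18] (no swap needed)
Insert -31:
  append -31 at index 3 → [39, 17, 18, -31] (no swap needed)
Insert -27:
  append -27 at index 4 → [39, 17, 18, -31, -27] (no swap needed)
Insert 47:
  append 47 at index 5 → [39, 17, 18, -31, -27, 47]
  47 > parent 18 at index 2, swap → [39, 17, 47, -31, -27, 18]
  47 > parent 39 at index 0, swap → [47, 17, 39, -31, -27, 18]
Insert -36:
  append -36 at index 6 → [47, 17, 39, -31, -27, 18, -36] (no swap needed)
Insert -42:
  append -42 at index 7 → [47, 17, 39, -31, -27, 18, -36, -42] (no swap needed)
Insert 1:
  append 1 at index 8 → [47, 17, 39, -31, -27, 18, -36, -42, 1]
  1 > parent -31 at index 3, swap → [47, 17, 39, 1, -27, 18, -36, -42, -31]
Insert -13:
  append -13 at index 9 → [47, 17, 39, 1, -27, 18, -36, -42, -31, -13]
  -13 > parent -27 at index 4, swap → [47, 17, 39, 1, -13, 18, -36, -42, -31, -27]
Insert 31:
  append 31 at index 10 → [47, 17, 39, 1, -13, 18, -36, -42, -31, -27, 31]
  31 > parent -13 at index 4, swap → [47, 17, 39, 1, 31, 18, -36, -42, -31, -27, -13]
  31 > parent 17 at index 1, swap → [47, 31, 39, 1, 17, 18, -36, -42, -31, -27, -13]
Insert 46:
  append 46 at index 11 → [47, 31, 39, 1, 17, 18, -36, -42, -31, -27, -13, 46]
  46 > parent 18 at index 5, swap → [47, 31, 39, 1, 17, 46, -36, -42, -31, -27, -13, 18]
  46 > parent 39 at index 2, swap → [47, 31, 46, 1, 17, 39, -36, -42, -31, -27, -13, 18]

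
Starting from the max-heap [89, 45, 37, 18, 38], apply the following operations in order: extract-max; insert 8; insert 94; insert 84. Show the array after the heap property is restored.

[94, 38, 84, 18, 8, 37, 45]

extract-max → returns 89:
  remove root 89; move last element 38 to root → [38, 45, 37, 18]
  38 vs larger child 45 at index 1, swap → [45, 38, 37, 18]
insert 8:
  append 8 at index 4 → [45, 38, 37, 18, 8] (no swap needed)
insert 94:
  append 94 at index 5 → [45, 38, 37, 18, 8, 94]
  94 > parent 37 at index 2, swap → [45, 38, 94, 18, 8, 37]
  94 > parent 45 at index 0, swap → [94, 38, 45, 18, 8, 37]
insert 84:
  append 84 at index 6 → [94, 38, 45, 18, 8, 37, 84]
  84 > parent 45 at index 2, swap → [94, 38, 84, 18, 8, 37, 45]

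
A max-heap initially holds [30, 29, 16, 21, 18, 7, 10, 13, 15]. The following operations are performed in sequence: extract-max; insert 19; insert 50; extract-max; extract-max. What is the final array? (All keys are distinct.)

[21, 19, 16, 15, 18, 7, 10, 13]

extract-max → returns 30:
  remove root 30; move last element 15 to root → [15, 29, 16, 21, 18, 7, 10, 13]
  15 vs larger child 29 at index 1, swap → [29, 15, 16, 21, 18, 7, 10, 13]
  15 vs larger child 21 at index 3, swap → [29, 21, 16, 15, 18, 7, 10, 13]
insert 19:
  append 19 at index 8 → [29, 21, 16, 15, 18, 7, 10, 13, 19]
  19 > parent 15 at index 3, swap → [29, 21, 16, 19, 18, 7, 10, 13, 15]
insert 50:
  append 50 at index 9 → [29, 21, 16, 19, 18, 7, 10, 13, 15, 50]
  50 > parent 18 at index 4, swap → [29, 21, 16, 19, 50, 7, 10, 13, 15, 18]
  50 > parent 21 at index 1, swap → [29, 50, 16, 19, 21, 7, 10, 13, 15, 18]
  50 > parent 29 at index 0, swap → [50, 29, 16, 19, 21, 7, 10, 13, 15, 18]
extract-max → returns 50:
  remove root 50; move last element 18 to root → [18, 29, 16, 19, 21, 7, 10, 13, 15]
  18 vs larger child 29 at index 1, swap → [29, 18, 16, 19, 21, 7, 10, 13, 15]
  18 vs larger child 21 at index 4, swap → [29, 21, 16, 19, 18, 7, 10, 13, 15]
extract-max → returns 29:
  remove root 29; move last element 15 to root → [15, 21, 16, 19, 18, 7, 10, 13]
  15 vs larger child 21 at index 1, swap → [21, 15, 16, 19, 18, 7, 10, 13]
  15 vs larger child 19 at index 3, swap → [21, 19, 16, 15, 18, 7, 10, 13]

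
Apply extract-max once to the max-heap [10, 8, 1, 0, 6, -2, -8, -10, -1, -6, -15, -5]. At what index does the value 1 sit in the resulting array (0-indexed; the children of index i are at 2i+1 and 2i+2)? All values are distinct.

2

remove root 10; move last element -5 to root → [-5, 8, 1, 0, 6, -2, -8, -10, -1, -6, -15]
-5 vs larger child 8 at index 1, swap → [8, -5, 1, 0, 6, -2, -8, -10, -1, -6, -15]
-5 vs larger child 6 at index 4, swap → [8, 6, 1, 0, -5, -2, -8, -10, -1, -6, -15]
resulting array: [8, 6, 1, 0, -5, -2, -8, -10, -1, -6, -15]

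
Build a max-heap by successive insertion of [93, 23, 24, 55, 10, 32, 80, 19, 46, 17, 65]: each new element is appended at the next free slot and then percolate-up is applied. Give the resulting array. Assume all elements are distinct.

[93, 65, 80, 46, 55, 24, 32, 19, 23, 10, 17]

Insert 93:
  append 93 at index 0 → [93] (no swap needed)
Insert 23:
  append 23 at index 1 → [93, 23] (no swap needed)
Insert 24:
  append 24 at index 2 → [93, 23, 24] (no swap needed)
Insert 55:
  append 55 at index 3 → [93, 23, 24, 55]
  55 > parent 23 at index 1, swap → [93, 55, 24, 23]
Insert 10:
  append 10 at index 4 → [93, 55, 24, 23, 10] (no swap needed)
Insert 32:
  append 32 at index 5 → [93, 55, 24, 23, 10, 32]
  32 > parent 24 at index 2, swap → [93, 55, 32, 23, 10, 24]
Insert 80:
  append 80 at index 6 → [93, 55, 32, 23, 10, 24, 80]
  80 > parent 32 at index 2, swap → [93, 55, 80, 23, 10, 24, 32]
Insert 19:
  append 19 at index 7 → [93, 55, 80, 23, 10, 24, 32, 19] (no swap needed)
Insert 46:
  append 46 at index 8 → [93, 55, 80, 23, 10, 24, 32, 19, 46]
  46 > parent 23 at index 3, swap → [93, 55, 80, 46, 10, 24, 32, 19, 23]
Insert 17:
  append 17 at index 9 → [93, 55, 80, 46, 10, 24, 32, 19, 23, 17]
  17 > parent 10 at index 4, swap → [93, 55, 80, 46, 17, 24, 32, 19, 23, 10]
Insert 65:
  append 65 at index 10 → [93, 55, 80, 46, 17, 24, 32, 19, 23, 10, 65]
  65 > parent 17 at index 4, swap → [93, 55, 80, 46, 65, 24, 32, 19, 23, 10, 17]
  65 > parent 55 at index 1, swap → [93, 65, 80, 46, 55, 24, 32, 19, 23, 10, 17]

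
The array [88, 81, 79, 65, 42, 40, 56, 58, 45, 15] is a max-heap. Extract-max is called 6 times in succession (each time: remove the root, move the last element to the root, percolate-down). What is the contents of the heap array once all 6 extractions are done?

[45, 42, 40, 15]

extract-max #1 returns 88:
  remove root 88; move last element 15 to root → [15, 81, 79, 65, 42, 40, 56, 58, 45]
  15 vs larger child 81 at index 1, swap → [81, 15, 79, 65, 42, 40, 56, 58, 45]
  15 vs larger child 65 at index 3, swap → [81, 65, 79, 15, 42, 40, 56, 58, 45]
  15 vs larger child 58 at index 7, swap → [81, 65, 79, 58, 42, 40, 56, 15, 45]
extract-max #2 returns 81:
  remove root 81; move last element 45 to root → [45, 65, 79, 58, 42, 40, 56, 15]
  45 vs larger child 79 at index 2, swap → [79, 65, 45, 58, 42, 40, 56, 15]
  45 vs larger child 56 at index 6, swap → [79, 65, 56, 58, 42, 40, 45, 15]
extract-max #3 returns 79:
  remove root 79; move last element 15 to root → [15, 65, 56, 58, 42, 40, 45]
  15 vs larger child 65 at index 1, swap → [65, 15, 56, 58, 42, 40, 45]
  15 vs larger child 58 at index 3, swap → [65, 58, 56, 15, 42, 40, 45]
extract-max #4 returns 65:
  remove root 65; move last element 45 to root → [45, 58, 56, 15, 42, 40]
  45 vs larger child 58 at index 1, swap → [58, 45, 56, 15, 42, 40]
extract-max #5 returns 58:
  remove root 58; move last element 40 to root → [40, 45, 56, 15, 42]
  40 vs larger child 56 at index 2, swap → [56, 45, 40, 15, 42]
extract-max #6 returns 56:
  remove root 56; move last element 42 to root → [42, 45, 40, 15]
  42 vs larger child 45 at index 1, swap → [45, 42, 40, 15]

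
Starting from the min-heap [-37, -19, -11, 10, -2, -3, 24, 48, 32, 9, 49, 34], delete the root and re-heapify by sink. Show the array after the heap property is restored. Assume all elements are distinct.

remove root -37; move last element 34 to root → [34, -19, -11, 10, -2, -3, 24, 48, 32, 9, 49]
34 vs smaller child -19 at index 1, swap → [-19, 34, -11, 10, -2, -3, 24, 48, 32, 9, 49]
34 vs smaller child -2 at index 4, swap → [-19, -2, -11, 10, 34, -3, 24, 48, 32, 9, 49]
34 vs smaller child 9 at index 9, swap → [-19, -2, -11, 10, 9, -3, 24, 48, 32, 34, 49]

[-19, -2, -11, 10, 9, -3, 24, 48, 32, 34, 49]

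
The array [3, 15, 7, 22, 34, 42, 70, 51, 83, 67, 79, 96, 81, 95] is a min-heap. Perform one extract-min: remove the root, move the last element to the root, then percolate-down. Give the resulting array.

[7, 15, 42, 22, 34, 81, 70, 51, 83, 67, 79, 96, 95]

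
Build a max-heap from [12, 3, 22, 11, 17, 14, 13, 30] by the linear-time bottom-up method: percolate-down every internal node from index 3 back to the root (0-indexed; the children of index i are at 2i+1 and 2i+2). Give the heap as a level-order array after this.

sift down from index 3:
  11 vs only child 30 at index 7, swap → [12, 3, 22, 30, 17, 14, 13, 11]
sift down from index 2: already satisfies heap property
sift down from index 1:
  3 vs larger child 30 at index 3, swap → [12, 30, 22, 3, 17, 14, 13, 11]
  3 vs only child 11 at index 7, swap → [12, 30, 22, 11, 17, 14, 13, 3]
sift down from index 0:
  12 vs larger child 30 at index 1, swap → [30, 12, 22, 11, 17, 14, 13, 3]
  12 vs larger child 17 at index 4, swap → [30, 17, 22, 11, 12, 14, 13, 3]

[30, 17, 22, 11, 12, 14, 13, 3]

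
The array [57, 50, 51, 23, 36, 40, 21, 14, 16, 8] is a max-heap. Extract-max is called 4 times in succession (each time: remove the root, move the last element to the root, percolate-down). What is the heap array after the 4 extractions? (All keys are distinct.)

extract-max #1 returns 57:
  remove root 57; move last element 8 to root → [8, 50, 51, 23, 36, 40, 21, 14, 16]
  8 vs larger child 51 at index 2, swap → [51, 50, 8, 23, 36, 40, 21, 14, 16]
  8 vs larger child 40 at index 5, swap → [51, 50, 40, 23, 36, 8, 21, 14, 16]
extract-max #2 returns 51:
  remove root 51; move last element 16 to root → [16, 50, 40, 23, 36, 8, 21, 14]
  16 vs larger child 50 at index 1, swap → [50, 16, 40, 23, 36, 8, 21, 14]
  16 vs larger child 36 at index 4, swap → [50, 36, 40, 23, 16, 8, 21, 14]
extract-max #3 returns 50:
  remove root 50; move last element 14 to root → [14, 36, 40, 23, 16, 8, 21]
  14 vs larger child 40 at index 2, swap → [40, 36, 14, 23, 16, 8, 21]
  14 vs larger child 21 at index 6, swap → [40, 36, 21, 23, 16, 8, 14]
extract-max #4 returns 40:
  remove root 40; move last element 14 to root → [14, 36, 21, 23, 16, 8]
  14 vs larger child 36 at index 1, swap → [36, 14, 21, 23, 16, 8]
  14 vs larger child 23 at index 3, swap → [36, 23, 21, 14, 16, 8]

[36, 23, 21, 14, 16, 8]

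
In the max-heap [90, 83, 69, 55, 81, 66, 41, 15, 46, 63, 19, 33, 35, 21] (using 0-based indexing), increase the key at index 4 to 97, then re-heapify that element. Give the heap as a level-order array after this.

set index 4 from 81 to 97 → [90, 83, 69, 55, 97, 66, 41, 15, 46, 63, 19, 33, 35, 21]
97 > parent 83 at index 1, swap → [90, 97, 69, 55, 83, 66, 41, 15, 46, 63, 19, 33, 35, 21]
97 > parent 90 at index 0, swap → [97, 90, 69, 55, 83, 66, 41, 15, 46, 63, 19, 33, 35, 21]

[97, 90, 69, 55, 83, 66, 41, 15, 46, 63, 19, 33, 35, 21]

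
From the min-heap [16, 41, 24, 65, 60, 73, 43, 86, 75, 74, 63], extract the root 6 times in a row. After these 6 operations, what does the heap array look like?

[65, 74, 73, 86, 75]

extract-min #1 returns 16:
  remove root 16; move last element 63 to root → [63, 41, 24, 65, 60, 73, 43, 86, 75, 74]
  63 vs smaller child 24 at index 2, swap → [24, 41, 63, 65, 60, 73, 43, 86, 75, 74]
  63 vs smaller child 43 at index 6, swap → [24, 41, 43, 65, 60, 73, 63, 86, 75, 74]
extract-min #2 returns 24:
  remove root 24; move last element 74 to root → [74, 41, 43, 65, 60, 73, 63, 86, 75]
  74 vs smaller child 41 at index 1, swap → [41, 74, 43, 65, 60, 73, 63, 86, 75]
  74 vs smaller child 60 at index 4, swap → [41, 60, 43, 65, 74, 73, 63, 86, 75]
extract-min #3 returns 41:
  remove root 41; move last element 75 to root → [75, 60, 43, 65, 74, 73, 63, 86]
  75 vs smaller child 43 at index 2, swap → [43, 60, 75, 65, 74, 73, 63, 86]
  75 vs smaller child 63 at index 6, swap → [43, 60, 63, 65, 74, 73, 75, 86]
extract-min #4 returns 43:
  remove root 43; move last element 86 to root → [86, 60, 63, 65, 74, 73, 75]
  86 vs smaller child 60 at index 1, swap → [60, 86, 63, 65, 74, 73, 75]
  86 vs smaller child 65 at index 3, swap → [60, 65, 63, 86, 74, 73, 75]
extract-min #5 returns 60:
  remove root 60; move last element 75 to root → [75, 65, 63, 86, 74, 73]
  75 vs smaller child 63 at index 2, swap → [63, 65, 75, 86, 74, 73]
  75 vs only child 73 at index 5, swap → [63, 65, 73, 86, 74, 75]
extract-min #6 returns 63:
  remove root 63; move last element 75 to root → [75, 65, 73, 86, 74]
  75 vs smaller child 65 at index 1, swap → [65, 75, 73, 86, 74]
  75 vs smaller child 74 at index 4, swap → [65, 74, 73, 86, 75]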